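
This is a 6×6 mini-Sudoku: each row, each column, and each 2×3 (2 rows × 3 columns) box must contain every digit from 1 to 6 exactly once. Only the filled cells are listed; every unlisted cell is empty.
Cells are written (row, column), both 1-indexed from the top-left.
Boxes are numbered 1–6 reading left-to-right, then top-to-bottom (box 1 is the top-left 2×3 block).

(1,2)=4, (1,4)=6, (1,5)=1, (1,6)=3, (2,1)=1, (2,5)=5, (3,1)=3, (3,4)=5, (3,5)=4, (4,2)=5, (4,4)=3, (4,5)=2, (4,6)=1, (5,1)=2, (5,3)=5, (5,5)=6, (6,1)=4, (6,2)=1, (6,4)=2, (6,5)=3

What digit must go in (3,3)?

Cell (3,3) itself could take any of {1, 2, 6} by direct elimination.
Consider where 1 can go in box 3.
(3,2) is out (column 2 already has a 1).
(4,1) is out (row 4 already has a 1).
(4,3) is out (row 4 already has a 1).
So the only cell in box 3 that can hold 1 is (3,3).
Therefore (3,3) = 1.

1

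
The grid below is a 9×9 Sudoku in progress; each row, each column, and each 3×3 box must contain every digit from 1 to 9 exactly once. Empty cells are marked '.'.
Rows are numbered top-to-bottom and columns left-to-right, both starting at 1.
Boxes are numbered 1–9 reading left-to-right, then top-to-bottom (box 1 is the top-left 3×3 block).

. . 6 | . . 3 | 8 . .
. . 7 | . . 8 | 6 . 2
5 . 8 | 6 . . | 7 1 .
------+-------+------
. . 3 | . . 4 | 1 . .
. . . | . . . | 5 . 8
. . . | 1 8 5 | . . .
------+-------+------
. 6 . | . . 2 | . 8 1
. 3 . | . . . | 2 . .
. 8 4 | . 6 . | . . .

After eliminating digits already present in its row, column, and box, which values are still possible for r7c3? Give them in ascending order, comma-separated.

Row 7 already contains {1, 2, 6, 8}.
Column 3 already contains {3, 4, 6, 7, 8}.
Its 3×3 block (box 7) already contains {3, 4, 6, 8}.
Removing those from 1–9 leaves {5, 9} as the candidates for r7c3.

5,9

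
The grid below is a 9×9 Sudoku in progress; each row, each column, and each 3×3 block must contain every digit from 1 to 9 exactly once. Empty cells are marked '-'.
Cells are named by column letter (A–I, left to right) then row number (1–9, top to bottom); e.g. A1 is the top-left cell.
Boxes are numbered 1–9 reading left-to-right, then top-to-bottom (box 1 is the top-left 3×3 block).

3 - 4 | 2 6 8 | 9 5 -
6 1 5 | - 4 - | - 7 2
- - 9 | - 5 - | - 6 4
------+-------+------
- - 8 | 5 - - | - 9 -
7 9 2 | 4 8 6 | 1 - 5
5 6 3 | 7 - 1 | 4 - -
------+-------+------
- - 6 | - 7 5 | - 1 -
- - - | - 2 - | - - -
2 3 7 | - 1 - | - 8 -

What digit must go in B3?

Cell B3 itself could take any of {2, 7, 8} by direct elimination.
Consider where 2 can go in row 3.
A3 is out (column A already has a 2).
D3 is out (column D already has a 2).
F3 is out (box 2 already has a 2).
G3 is out (box 3 already has a 2).
So the only cell in row 3 that can hold 2 is B3.
Therefore B3 = 2.

2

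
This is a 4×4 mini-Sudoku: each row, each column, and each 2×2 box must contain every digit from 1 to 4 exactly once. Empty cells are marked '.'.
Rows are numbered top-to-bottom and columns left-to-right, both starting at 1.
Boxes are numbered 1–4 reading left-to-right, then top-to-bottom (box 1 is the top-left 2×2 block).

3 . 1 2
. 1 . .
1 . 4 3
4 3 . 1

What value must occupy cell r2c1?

Row 2 already contains {1}.
Column 1 already contains {1, 3, 4}.
Its 2×2 block (box 1) already contains {1, 3}.
The only value from 1–4 not eliminated is 2, so r2c1 = 2.

2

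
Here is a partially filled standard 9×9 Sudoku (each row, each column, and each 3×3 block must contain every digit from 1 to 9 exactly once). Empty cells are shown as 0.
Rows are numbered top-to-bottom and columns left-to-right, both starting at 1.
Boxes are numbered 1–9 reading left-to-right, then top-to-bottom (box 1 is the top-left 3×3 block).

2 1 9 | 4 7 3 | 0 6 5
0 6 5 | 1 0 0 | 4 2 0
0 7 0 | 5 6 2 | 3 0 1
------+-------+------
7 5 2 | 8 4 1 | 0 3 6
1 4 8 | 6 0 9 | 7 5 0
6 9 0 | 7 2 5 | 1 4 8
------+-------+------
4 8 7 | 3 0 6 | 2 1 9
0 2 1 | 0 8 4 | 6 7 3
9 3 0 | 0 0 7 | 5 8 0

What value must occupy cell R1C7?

8

Row 1 already contains {1, 2, 3, 4, 5, 6, 7, 9}.
Column 7 already contains {1, 2, 3, 4, 5, 6, 7}.
Its 3×3 block (box 3) already contains {1, 2, 3, 4, 5, 6}.
The only value from 1–9 not eliminated is 8, so R1C7 = 8.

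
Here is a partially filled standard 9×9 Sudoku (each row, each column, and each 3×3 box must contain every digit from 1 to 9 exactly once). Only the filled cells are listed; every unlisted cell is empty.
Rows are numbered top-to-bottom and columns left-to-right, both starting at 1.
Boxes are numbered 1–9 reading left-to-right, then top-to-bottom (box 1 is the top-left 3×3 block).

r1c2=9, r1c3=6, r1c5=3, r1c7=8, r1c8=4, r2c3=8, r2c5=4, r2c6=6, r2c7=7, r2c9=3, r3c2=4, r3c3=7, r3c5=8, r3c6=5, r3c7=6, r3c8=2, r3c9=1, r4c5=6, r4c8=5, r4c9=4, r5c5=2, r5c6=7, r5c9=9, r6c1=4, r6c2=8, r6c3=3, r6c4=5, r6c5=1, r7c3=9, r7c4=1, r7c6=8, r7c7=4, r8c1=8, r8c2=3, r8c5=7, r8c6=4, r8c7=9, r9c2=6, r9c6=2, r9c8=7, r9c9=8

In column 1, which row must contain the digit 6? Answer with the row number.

5

Consider where 6 can go in column 1.
r1c1 is out (row 1 already has a 6). r2c1 is out (row 2 already has a 6). r3c1 is out (row 3 already has a 6). r4c1 is out (row 4 already has a 6). The remaining empty cells in column 1 are similarly blocked.
So the only cell in column 1 that can hold 6 is r5c1.
That is row 5.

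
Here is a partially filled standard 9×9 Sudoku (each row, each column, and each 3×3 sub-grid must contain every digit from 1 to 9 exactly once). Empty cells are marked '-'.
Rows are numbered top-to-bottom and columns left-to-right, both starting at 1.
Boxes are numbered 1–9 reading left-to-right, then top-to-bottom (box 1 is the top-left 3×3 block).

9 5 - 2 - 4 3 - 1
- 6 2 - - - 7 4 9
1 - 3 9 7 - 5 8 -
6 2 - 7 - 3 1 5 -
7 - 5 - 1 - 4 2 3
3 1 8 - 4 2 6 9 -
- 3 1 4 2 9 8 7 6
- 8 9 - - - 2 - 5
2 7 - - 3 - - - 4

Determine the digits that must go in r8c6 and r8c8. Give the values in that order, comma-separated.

7,3

For r8c6:
  Consider where 7 can go in column 6.
  r2c6 is out (row 2 already has a 7).
  r3c6 is out (row 3 already has a 7).
  r5c6 is out (row 5 already has a 7).
  r9c6 is out (row 9 already has a 7).
  So the only cell in column 6 that can hold 7 is r8c6.
  So r8c6 = 7.
For r8c8:
  Consider where 3 can go in row 8.
  r8c1 is out (column 1 already has a 3).
  r8c4 is out (box 8 already has a 3).
  r8c5 is out (column 5 already has a 3).
  r8c6 is out (column 6 already has a 3).
  So the only cell in row 8 that can hold 3 is r8c8.
  So r8c8 = 3.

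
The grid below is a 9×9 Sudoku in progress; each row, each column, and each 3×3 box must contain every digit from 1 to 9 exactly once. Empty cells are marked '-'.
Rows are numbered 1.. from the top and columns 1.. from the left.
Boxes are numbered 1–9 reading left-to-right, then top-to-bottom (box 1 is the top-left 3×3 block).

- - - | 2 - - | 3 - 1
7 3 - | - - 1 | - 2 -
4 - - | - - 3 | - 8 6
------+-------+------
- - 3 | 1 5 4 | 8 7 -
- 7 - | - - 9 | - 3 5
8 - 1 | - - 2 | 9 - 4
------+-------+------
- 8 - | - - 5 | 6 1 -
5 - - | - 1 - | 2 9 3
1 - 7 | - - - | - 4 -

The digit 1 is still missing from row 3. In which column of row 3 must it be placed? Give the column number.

2

Consider where 1 can go in row 3.
row 3, column 3 is out (column 3 already has a 1).
row 3, column 4 is out (column 4 already has a 1).
row 3, column 5 is out (column 5 already has a 1).
row 3, column 7 is out (box 3 already has a 1).
So the only cell in row 3 that can hold 1 is row 3, column 2.
That is column 2.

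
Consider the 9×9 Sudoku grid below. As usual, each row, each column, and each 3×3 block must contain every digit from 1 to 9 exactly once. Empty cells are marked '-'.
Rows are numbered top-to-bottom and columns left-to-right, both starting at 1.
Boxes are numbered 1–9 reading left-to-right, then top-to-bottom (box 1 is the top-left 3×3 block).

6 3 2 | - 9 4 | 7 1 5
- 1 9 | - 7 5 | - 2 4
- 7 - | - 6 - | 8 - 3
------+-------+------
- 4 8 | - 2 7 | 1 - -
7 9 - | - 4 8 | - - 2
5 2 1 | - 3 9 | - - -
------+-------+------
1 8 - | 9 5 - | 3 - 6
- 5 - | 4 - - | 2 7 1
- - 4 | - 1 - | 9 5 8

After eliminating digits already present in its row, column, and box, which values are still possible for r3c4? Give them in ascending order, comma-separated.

Row 3 already contains {3, 6, 7, 8}.
Column 4 already contains {4, 9}.
Its 3×3 block (box 2) already contains {4, 5, 6, 7, 9}.
Removing those from 1–9 leaves {1, 2} as the candidates for r3c4.

1,2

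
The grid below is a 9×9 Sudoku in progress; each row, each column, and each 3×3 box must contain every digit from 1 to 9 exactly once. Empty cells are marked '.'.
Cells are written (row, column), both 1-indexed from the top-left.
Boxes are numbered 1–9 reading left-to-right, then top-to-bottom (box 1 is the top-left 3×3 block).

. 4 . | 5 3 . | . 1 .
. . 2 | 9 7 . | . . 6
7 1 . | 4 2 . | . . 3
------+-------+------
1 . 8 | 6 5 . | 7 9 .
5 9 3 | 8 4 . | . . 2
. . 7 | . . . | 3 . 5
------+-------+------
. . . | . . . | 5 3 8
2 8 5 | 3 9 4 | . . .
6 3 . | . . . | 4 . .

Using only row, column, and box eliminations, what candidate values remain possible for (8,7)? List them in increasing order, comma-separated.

1,6

Row 8 already contains {2, 3, 4, 5, 8, 9}.
Column 7 already contains {3, 4, 5, 7}.
Its 3×3 block (box 9) already contains {3, 4, 5, 8}.
Removing those from 1–9 leaves {1, 6} as the candidates for (8,7).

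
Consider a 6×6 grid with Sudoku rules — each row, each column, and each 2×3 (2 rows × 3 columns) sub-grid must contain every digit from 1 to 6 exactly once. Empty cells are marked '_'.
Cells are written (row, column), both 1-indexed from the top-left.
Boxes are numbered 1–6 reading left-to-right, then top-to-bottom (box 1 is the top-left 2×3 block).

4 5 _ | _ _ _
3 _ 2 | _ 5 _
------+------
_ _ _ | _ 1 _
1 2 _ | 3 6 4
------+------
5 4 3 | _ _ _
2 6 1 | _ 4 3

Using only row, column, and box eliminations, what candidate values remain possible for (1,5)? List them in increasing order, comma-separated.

2,3

Row 1 already contains {4, 5}.
Column 5 already contains {1, 4, 5, 6}.
Its 2×3 block (box 2) already contains {5}.
Removing those from 1–6 leaves {2, 3} as the candidates for (1,5).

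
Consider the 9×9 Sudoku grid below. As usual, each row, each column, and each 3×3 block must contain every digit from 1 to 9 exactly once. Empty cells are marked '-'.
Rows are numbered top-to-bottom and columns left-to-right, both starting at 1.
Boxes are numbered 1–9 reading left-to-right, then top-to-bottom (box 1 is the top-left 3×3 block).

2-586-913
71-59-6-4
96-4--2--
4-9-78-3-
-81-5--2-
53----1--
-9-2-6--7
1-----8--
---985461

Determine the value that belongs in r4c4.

1

Cell r4c4 itself could take any of {1, 6} by direct elimination.
Consider where 1 can go in column 4.
r5c4 is out (row 5 already has a 1).
r6c4 is out (row 6 already has a 1).
r8c4 is out (row 8 already has a 1).
So the only cell in column 4 that can hold 1 is r4c4.
Therefore r4c4 = 1.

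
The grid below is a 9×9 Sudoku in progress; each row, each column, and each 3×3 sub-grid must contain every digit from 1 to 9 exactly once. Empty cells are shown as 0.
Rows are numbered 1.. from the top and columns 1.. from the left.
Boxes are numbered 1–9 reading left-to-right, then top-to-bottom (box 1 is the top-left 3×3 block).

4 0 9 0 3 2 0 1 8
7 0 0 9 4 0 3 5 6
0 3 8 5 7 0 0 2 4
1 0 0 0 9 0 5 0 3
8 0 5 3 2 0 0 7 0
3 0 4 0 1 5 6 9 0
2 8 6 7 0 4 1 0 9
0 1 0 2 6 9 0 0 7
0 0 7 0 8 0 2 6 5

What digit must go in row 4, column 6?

7

Cell row 4, column 6 itself could take any of {6, 7, 8} by direct elimination.
Consider where 7 can go in box 5.
row 4, column 4 is out (column 4 already has a 7).
row 5, column 6 is out (row 5 already has a 7).
row 6, column 4 is out (column 4 already has a 7).
So the only cell in box 5 that can hold 7 is row 4, column 6.
Therefore row 4, column 6 = 7.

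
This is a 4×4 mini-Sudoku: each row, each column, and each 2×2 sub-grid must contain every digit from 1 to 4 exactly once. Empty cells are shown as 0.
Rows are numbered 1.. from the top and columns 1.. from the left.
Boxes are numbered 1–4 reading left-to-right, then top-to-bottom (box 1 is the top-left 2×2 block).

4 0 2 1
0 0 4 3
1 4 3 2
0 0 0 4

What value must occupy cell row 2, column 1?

Row 2 already contains {3, 4}.
Column 1 already contains {1, 4}.
Its 2×2 block (box 1) already contains {4}.
The only value from 1–4 not eliminated is 2, so row 2, column 1 = 2.

2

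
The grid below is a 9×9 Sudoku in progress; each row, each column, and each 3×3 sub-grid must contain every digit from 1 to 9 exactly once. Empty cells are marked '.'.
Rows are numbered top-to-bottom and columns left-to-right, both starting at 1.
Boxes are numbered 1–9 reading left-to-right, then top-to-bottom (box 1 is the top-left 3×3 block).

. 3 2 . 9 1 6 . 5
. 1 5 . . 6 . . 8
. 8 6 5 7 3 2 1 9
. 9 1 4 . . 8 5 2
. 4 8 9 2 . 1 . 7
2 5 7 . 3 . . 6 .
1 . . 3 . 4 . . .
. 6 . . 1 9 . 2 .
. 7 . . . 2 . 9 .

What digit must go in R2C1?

Cell R2C1 itself could take any of {4, 7, 9} by direct elimination.
Consider where 9 can go in row 2.
R2C4 is out (column 4 already has a 9).
R2C5 is out (column 5 already has a 9).
R2C7 is out (box 3 already has a 9).
R2C8 is out (column 8 already has a 9).
So the only cell in row 2 that can hold 9 is R2C1.
Therefore R2C1 = 9.

9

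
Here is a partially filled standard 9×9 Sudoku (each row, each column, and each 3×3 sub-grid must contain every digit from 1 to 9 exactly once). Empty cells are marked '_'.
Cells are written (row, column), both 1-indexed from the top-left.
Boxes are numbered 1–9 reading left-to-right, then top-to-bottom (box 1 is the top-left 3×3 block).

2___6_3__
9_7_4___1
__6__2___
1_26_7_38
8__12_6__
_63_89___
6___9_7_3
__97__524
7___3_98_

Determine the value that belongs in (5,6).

Cell (5,6) itself could take any of {3, 4, 5} by direct elimination.
Consider where 3 can go in box 5.
(4,5) is out (row 4 already has a 3).
(6,4) is out (row 6 already has a 3).
So the only cell in box 5 that can hold 3 is (5,6).
Therefore (5,6) = 3.

3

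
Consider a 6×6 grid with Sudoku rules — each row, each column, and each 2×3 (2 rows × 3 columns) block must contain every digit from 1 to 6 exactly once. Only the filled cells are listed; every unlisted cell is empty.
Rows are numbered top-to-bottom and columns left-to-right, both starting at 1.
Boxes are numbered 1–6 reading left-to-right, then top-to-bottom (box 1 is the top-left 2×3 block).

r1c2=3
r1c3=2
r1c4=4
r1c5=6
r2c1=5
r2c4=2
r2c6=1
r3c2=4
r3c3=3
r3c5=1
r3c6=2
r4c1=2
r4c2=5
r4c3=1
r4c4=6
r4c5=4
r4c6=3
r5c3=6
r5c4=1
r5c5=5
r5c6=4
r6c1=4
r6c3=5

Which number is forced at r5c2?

Row 5 already contains {1, 4, 5, 6}.
Column 2 already contains {3, 4, 5}.
Its 2×3 block (box 5) already contains {4, 5, 6}.
The only value from 1–6 not eliminated is 2, so r5c2 = 2.

2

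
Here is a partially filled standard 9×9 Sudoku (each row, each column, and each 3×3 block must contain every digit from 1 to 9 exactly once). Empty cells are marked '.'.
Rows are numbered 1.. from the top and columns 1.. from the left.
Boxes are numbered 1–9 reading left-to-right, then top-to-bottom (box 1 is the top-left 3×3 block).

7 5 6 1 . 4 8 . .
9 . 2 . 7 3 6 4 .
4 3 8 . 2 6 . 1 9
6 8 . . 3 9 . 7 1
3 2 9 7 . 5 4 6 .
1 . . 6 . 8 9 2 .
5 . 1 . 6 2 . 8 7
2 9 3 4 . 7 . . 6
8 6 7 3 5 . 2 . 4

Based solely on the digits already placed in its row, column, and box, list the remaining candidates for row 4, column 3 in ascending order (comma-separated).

4,5

Row 4 already contains {1, 3, 6, 7, 8, 9}.
Column 3 already contains {1, 2, 3, 6, 7, 8, 9}.
Its 3×3 block (box 4) already contains {1, 2, 3, 6, 8, 9}.
Removing those from 1–9 leaves {4, 5} as the candidates for row 4, column 3.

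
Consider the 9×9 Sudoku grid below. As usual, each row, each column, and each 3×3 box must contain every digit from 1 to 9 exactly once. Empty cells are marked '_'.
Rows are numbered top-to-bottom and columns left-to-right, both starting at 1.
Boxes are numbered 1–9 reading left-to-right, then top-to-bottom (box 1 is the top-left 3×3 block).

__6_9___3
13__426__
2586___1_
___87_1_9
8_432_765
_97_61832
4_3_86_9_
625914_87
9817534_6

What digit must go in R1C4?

Cell R1C4 itself could take any of {1, 5} by direct elimination.
Consider where 1 can go in column 4.
R2C4 is out (row 2 already has a 1).
R6C4 is out (row 6 already has a 1).
R7C4 is out (box 8 already has a 1).
So the only cell in column 4 that can hold 1 is R1C4.
Therefore R1C4 = 1.

1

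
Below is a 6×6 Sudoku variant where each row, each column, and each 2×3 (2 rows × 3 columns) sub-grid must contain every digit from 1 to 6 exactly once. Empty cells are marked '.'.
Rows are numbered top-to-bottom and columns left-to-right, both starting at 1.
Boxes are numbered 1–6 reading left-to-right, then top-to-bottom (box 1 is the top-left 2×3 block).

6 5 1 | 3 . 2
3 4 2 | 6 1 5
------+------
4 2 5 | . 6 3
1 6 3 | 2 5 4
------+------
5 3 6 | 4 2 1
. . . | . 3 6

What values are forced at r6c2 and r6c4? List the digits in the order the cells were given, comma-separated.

For r6c2:
  Row 6 already contains {3, 6}.
  Column 2 already contains {2, 3, 4, 5, 6}.
  Its 2×3 block (box 5) already contains {3, 5, 6}.
  The only value from 1–6 not eliminated is 1, so r6c2 = 1.
For r6c4:
  Row 6 already contains {3, 6}.
  Column 4 already contains {2, 3, 4, 6}.
  Its 2×3 block (box 6) already contains {1, 2, 3, 4, 6}.
  The only value from 1–6 not eliminated is 5, so r6c4 = 5.

1,5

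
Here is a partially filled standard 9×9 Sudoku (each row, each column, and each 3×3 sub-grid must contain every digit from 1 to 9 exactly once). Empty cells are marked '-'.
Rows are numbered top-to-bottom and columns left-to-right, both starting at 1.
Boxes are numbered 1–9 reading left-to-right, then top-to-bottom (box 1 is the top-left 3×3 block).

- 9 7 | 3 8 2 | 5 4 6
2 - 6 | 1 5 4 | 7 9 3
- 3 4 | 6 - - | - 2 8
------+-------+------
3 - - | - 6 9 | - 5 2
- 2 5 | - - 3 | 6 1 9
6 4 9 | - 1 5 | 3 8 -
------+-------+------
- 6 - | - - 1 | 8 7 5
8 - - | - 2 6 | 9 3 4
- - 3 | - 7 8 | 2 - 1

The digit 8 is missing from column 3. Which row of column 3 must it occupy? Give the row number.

Consider where 8 can go in column 3.
r7c3 is out (row 7 already has a 8).
r8c3 is out (row 8 already has a 8).
So the only cell in column 3 that can hold 8 is r4c3.
That is row 4.

4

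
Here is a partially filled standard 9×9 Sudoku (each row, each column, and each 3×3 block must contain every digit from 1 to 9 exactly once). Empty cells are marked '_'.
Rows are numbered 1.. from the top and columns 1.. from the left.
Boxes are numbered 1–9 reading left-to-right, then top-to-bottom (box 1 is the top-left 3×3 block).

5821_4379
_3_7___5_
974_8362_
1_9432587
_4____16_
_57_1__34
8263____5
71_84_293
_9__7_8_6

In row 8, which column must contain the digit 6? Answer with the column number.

Consider where 6 can go in row 8.
row 8, column 3 is out (column 3 already has a 6).
So the only cell in row 8 that can hold 6 is row 8, column 6.
That is column 6.

6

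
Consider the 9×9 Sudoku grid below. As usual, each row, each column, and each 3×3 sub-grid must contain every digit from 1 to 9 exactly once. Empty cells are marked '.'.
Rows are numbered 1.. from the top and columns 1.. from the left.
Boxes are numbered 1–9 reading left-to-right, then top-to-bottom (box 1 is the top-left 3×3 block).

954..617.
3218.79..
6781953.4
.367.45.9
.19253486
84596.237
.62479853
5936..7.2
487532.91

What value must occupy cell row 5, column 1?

7

Row 5 already contains {1, 2, 3, 4, 5, 6, 8, 9}.
Column 1 already contains {3, 4, 5, 6, 8, 9}.
Its 3×3 block (box 4) already contains {1, 3, 4, 5, 6, 8, 9}.
The only value from 1–9 not eliminated is 7, so row 5, column 1 = 7.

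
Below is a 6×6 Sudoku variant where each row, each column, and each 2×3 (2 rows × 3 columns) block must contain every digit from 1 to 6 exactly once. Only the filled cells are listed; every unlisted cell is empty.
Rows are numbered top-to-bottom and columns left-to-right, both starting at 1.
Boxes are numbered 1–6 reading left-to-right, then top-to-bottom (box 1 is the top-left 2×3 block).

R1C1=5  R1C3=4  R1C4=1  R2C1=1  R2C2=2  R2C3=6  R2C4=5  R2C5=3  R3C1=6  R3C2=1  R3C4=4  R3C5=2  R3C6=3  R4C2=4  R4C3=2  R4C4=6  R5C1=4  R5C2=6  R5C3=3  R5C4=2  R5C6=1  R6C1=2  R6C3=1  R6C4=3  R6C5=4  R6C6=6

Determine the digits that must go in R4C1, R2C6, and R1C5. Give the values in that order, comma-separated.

For R4C1:
  Row 4 already contains {2, 4, 6}.
  Column 1 already contains {1, 2, 4, 5, 6}.
  Its 2×3 block (box 3) already contains {1, 2, 4, 6}.
  The only value from 1–6 not eliminated is 3, so R4C1 = 3.
For R2C6:
  Row 2 already contains {1, 2, 3, 5, 6}.
  Column 6 already contains {1, 3, 6}.
  Its 2×3 block (box 2) already contains {1, 3, 5}.
  The only value from 1–6 not eliminated is 4, so R2C6 = 4.
For R1C5:
  Row 1 already contains {1, 4, 5}.
  Column 5 already contains {2, 3, 4}.
  Its 2×3 block (box 2) already contains {1, 3, 5}.
  The only value from 1–6 not eliminated is 6, so R1C5 = 6.

3,4,6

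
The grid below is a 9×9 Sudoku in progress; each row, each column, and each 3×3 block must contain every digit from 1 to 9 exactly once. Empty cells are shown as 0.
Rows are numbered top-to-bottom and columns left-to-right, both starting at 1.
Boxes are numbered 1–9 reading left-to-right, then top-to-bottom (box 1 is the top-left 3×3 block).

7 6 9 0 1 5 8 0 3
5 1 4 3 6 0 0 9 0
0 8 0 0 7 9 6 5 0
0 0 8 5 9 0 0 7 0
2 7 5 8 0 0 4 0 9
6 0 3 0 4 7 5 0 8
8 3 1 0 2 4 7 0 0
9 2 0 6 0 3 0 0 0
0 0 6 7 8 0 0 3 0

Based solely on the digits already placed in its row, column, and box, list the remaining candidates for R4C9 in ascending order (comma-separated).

1,2,6

Row 4 already contains {5, 7, 8, 9}.
Column 9 already contains {3, 8, 9}.
Its 3×3 block (box 6) already contains {4, 5, 7, 8, 9}.
Removing those from 1–9 leaves {1, 2, 6} as the candidates for R4C9.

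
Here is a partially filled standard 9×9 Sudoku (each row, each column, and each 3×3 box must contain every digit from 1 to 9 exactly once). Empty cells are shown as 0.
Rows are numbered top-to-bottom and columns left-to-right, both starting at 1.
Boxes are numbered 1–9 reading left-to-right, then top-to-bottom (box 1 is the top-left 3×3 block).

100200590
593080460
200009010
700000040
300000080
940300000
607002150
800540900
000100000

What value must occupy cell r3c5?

5

Cell r3c5 itself could take any of {3, 5, 6, 7} by direct elimination.
Consider where 5 can go in row 3.
r3c2 is out (box 1 already has a 5).
r3c3 is out (box 1 already has a 5).
r3c4 is out (column 4 already has a 5).
r3c7 is out (column 7 already has a 5).
r3c9 is out (box 3 already has a 5).
So the only cell in row 3 that can hold 5 is r3c5.
Therefore r3c5 = 5.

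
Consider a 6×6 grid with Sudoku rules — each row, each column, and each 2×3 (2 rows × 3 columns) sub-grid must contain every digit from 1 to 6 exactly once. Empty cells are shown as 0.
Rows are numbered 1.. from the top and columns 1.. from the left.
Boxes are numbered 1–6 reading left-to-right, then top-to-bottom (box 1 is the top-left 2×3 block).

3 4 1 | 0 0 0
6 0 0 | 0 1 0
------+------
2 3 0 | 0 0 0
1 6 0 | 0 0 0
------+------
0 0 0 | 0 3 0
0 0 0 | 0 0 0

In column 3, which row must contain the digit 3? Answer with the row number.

Consider where 3 can go in column 3.
row 2, column 3 is out (box 1 already has a 3).
row 3, column 3 is out (row 3 already has a 3).
row 4, column 3 is out (box 3 already has a 3).
row 5, column 3 is out (row 5 already has a 3).
So the only cell in column 3 that can hold 3 is row 6, column 3.
That is row 6.

6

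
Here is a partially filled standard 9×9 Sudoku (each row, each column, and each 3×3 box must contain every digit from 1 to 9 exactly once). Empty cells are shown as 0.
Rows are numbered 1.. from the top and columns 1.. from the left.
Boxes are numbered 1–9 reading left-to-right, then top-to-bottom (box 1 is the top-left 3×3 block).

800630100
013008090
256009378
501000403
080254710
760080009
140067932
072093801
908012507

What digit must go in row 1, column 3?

Cell row 1, column 3 itself could take any of {4, 7, 9} by direct elimination.
Consider where 7 can go in row 1.
row 1, column 2 is out (column 2 already has a 7).
row 1, column 6 is out (column 6 already has a 7).
row 1, column 8 is out (column 8 already has a 7).
row 1, column 9 is out (column 9 already has a 7).
So the only cell in row 1 that can hold 7 is row 1, column 3.
Therefore row 1, column 3 = 7.

7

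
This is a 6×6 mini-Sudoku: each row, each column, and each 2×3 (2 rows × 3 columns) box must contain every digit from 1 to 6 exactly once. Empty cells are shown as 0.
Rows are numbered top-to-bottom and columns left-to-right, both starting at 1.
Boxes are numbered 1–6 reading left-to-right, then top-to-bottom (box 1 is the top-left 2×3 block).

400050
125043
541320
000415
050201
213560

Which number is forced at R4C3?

2

Cell R4C3 itself could take any of {2, 6} by direct elimination.
Consider where 2 can go in box 3.
R4C1 is out (column 1 already has a 2).
R4C2 is out (column 2 already has a 2).
So the only cell in box 3 that can hold 2 is R4C3.
Therefore R4C3 = 2.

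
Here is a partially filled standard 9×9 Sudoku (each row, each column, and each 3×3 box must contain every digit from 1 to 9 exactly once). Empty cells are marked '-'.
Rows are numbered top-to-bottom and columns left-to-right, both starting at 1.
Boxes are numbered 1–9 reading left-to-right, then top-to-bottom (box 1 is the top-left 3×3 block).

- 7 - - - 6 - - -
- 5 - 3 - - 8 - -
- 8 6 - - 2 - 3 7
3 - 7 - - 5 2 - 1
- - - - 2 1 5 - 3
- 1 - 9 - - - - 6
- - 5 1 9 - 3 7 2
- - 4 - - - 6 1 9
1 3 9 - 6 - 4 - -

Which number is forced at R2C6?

Cell R2C6 itself could take any of {4, 7, 9} by direct elimination.
Consider where 9 can go in box 2.
R1C4 is out (column 4 already has a 9).
R1C5 is out (column 5 already has a 9).
R2C5 is out (column 5 already has a 9).
R3C4 is out (column 4 already has a 9).
R3C5 is out (column 5 already has a 9).
So the only cell in box 2 that can hold 9 is R2C6.
Therefore R2C6 = 9.

9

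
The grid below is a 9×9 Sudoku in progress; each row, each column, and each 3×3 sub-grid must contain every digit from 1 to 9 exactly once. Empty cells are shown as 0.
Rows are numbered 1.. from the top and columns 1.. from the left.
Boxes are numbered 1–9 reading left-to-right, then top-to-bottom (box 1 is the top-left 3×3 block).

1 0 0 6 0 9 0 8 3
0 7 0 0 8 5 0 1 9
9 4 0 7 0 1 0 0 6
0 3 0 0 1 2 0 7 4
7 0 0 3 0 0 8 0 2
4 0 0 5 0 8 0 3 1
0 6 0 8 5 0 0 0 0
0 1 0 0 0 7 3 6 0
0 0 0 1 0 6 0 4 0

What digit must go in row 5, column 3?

1

Cell row 5, column 3 itself could take any of {1, 5, 6, 9} by direct elimination.
Consider where 1 can go in row 5.
row 5, column 2 is out (column 2 already has a 1).
row 5, column 5 is out (column 5 already has a 1).
row 5, column 6 is out (column 6 already has a 1).
row 5, column 8 is out (column 8 already has a 1).
So the only cell in row 5 that can hold 1 is row 5, column 3.
Therefore row 5, column 3 = 1.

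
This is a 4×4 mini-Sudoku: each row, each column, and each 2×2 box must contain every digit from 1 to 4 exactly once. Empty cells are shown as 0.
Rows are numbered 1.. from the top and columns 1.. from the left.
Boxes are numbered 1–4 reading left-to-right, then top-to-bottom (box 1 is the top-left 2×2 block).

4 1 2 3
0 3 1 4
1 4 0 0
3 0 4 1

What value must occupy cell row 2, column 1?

Row 2 already contains {1, 3, 4}.
Column 1 already contains {1, 3, 4}.
Its 2×2 block (box 1) already contains {1, 3, 4}.
The only value from 1–4 not eliminated is 2, so row 2, column 1 = 2.

2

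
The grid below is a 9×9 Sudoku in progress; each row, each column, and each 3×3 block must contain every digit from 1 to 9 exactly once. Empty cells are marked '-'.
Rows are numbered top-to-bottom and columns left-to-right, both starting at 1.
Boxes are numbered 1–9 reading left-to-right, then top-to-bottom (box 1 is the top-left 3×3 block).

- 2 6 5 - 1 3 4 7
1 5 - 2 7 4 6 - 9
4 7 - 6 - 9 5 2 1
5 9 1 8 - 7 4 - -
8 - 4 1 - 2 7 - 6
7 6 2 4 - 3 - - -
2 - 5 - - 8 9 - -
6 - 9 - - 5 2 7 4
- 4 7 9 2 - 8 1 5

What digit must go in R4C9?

Cell R4C9 itself could take any of {2, 3} by direct elimination.
Consider where 2 can go in row 4.
R4C5 is out (column 5 already has a 2).
R4C8 is out (column 8 already has a 2).
So the only cell in row 4 that can hold 2 is R4C9.
Therefore R4C9 = 2.

2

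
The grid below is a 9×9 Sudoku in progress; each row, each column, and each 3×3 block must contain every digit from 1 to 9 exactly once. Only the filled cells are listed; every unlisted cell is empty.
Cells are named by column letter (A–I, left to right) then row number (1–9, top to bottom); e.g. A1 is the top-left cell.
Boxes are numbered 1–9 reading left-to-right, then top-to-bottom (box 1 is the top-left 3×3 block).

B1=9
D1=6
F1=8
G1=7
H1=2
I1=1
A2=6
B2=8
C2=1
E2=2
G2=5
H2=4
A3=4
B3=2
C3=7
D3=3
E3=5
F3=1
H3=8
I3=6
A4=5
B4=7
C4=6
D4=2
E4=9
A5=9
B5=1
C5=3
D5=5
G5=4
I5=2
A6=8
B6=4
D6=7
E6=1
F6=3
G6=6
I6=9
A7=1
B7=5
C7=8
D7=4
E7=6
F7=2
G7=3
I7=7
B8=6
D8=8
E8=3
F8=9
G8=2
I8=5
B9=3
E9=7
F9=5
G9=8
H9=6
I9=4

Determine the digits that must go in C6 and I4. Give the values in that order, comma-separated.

2,8

For C6:
  Row 6 already contains {1, 3, 4, 6, 7, 8, 9}.
  Column C already contains {1, 3, 6, 7, 8}.
  Its 3×3 block (box 4) already contains {1, 3, 4, 5, 6, 7, 8, 9}.
  The only value from 1–9 not eliminated is 2, so C6 = 2.
For I4:
  Consider where 8 can go in box 6.
  G4 is out (column G already has a 8).
  H4 is out (column H already has a 8).
  H5 is out (column H already has a 8).
  H6 is out (row 6 already has a 8).
  So the only cell in box 6 that can hold 8 is I4.
  So I4 = 8.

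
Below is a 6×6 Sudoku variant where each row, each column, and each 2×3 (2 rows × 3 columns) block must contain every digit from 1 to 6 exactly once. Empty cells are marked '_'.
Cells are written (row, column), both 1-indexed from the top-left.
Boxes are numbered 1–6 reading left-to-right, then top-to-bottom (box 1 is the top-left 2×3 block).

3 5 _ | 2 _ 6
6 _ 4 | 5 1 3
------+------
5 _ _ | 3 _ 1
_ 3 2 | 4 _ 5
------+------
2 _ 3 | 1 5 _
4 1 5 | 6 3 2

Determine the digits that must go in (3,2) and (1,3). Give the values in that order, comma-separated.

For (3,2):
  Consider where 4 can go in box 3.
  (3,3) is out (column 3 already has a 4).
  (4,1) is out (row 4 already has a 4).
  So the only cell in box 3 that can hold 4 is (3,2).
  So (3,2) = 4.
For (1,3):
  Row 1 already contains {2, 3, 5, 6}.
  Column 3 already contains {2, 3, 4, 5}.
  Its 2×3 block (box 1) already contains {3, 4, 5, 6}.
  The only value from 1–6 not eliminated is 1, so (1,3) = 1.

4,1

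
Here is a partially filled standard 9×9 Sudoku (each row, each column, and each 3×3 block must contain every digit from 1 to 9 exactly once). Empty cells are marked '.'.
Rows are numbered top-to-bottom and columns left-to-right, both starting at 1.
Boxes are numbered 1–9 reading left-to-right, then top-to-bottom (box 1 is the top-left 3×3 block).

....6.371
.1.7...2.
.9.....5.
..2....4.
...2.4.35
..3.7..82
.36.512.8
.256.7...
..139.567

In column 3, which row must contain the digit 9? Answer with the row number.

Consider where 9 can go in column 3.
r1c3 is out (box 1 already has a 9).
r2c3 is out (box 1 already has a 9).
r3c3 is out (row 3 already has a 9).
So the only cell in column 3 that can hold 9 is r5c3.
That is row 5.

5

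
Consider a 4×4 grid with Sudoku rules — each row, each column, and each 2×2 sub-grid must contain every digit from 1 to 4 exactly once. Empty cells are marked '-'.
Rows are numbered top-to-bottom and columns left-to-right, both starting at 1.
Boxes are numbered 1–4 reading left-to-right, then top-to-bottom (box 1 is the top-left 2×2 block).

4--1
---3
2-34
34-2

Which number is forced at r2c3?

Cell r2c3 itself could take any of {2, 4} by direct elimination.
Consider where 4 can go in box 2.
r1c3 is out (row 1 already has a 4).
So the only cell in box 2 that can hold 4 is r2c3.
Therefore r2c3 = 4.

4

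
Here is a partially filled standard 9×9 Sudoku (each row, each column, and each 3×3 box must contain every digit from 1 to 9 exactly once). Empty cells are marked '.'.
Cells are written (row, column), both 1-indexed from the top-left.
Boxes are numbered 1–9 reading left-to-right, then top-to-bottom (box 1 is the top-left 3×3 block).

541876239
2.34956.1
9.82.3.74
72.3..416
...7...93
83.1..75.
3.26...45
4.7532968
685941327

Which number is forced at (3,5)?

1

Row 3 already contains {2, 3, 4, 7, 8, 9}.
Column 5 already contains {3, 4, 7, 9}.
Its 3×3 block (box 2) already contains {2, 3, 4, 5, 6, 7, 8, 9}.
The only value from 1–9 not eliminated is 1, so (3,5) = 1.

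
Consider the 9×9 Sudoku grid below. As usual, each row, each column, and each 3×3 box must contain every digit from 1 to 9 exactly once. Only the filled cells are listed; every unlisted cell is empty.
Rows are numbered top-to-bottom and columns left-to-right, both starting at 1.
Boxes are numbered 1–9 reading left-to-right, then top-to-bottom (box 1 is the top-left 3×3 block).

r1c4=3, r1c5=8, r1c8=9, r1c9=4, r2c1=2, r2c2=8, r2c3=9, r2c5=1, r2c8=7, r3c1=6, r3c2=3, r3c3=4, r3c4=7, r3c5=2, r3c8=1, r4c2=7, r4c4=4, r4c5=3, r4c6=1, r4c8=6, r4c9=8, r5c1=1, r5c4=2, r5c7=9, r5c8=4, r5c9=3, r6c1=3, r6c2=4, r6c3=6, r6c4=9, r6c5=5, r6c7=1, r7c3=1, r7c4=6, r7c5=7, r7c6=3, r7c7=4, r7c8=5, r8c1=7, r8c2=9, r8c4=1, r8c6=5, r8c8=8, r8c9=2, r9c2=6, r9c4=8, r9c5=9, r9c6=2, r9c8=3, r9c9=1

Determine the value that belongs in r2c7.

Cell r2c7 itself could take any of {3, 5, 6} by direct elimination.
Consider where 3 can go in box 3.
r1c7 is out (row 1 already has a 3).
r2c9 is out (column 9 already has a 3).
r3c7 is out (row 3 already has a 3).
r3c9 is out (row 3 already has a 3).
So the only cell in box 3 that can hold 3 is r2c7.
Therefore r2c7 = 3.

3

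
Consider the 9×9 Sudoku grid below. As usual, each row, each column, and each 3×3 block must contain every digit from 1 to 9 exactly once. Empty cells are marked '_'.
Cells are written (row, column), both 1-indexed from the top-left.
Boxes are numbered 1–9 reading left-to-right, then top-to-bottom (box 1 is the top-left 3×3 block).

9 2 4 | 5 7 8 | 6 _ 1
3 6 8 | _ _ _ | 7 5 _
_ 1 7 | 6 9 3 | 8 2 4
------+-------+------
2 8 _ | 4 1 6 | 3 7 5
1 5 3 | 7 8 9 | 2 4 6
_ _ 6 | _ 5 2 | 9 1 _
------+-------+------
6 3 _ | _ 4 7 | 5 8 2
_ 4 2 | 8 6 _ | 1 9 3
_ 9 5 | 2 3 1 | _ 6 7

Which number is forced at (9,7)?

Row 9 already contains {1, 2, 3, 5, 6, 7, 9}.
Column 7 already contains {1, 2, 3, 5, 6, 7, 8, 9}.
Its 3×3 block (box 9) already contains {1, 2, 3, 5, 6, 7, 8, 9}.
The only value from 1–9 not eliminated is 4, so (9,7) = 4.

4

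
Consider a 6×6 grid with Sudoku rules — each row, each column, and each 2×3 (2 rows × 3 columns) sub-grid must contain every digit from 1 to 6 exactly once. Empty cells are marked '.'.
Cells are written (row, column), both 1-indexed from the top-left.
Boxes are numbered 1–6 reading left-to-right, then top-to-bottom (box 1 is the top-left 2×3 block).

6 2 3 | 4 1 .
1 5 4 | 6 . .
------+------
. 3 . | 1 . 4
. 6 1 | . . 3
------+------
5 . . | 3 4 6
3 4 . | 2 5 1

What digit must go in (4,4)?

Row 4 already contains {1, 3, 6}.
Column 4 already contains {1, 2, 3, 4, 6}.
Its 2×3 block (box 4) already contains {1, 3, 4}.
The only value from 1–6 not eliminated is 5, so (4,4) = 5.

5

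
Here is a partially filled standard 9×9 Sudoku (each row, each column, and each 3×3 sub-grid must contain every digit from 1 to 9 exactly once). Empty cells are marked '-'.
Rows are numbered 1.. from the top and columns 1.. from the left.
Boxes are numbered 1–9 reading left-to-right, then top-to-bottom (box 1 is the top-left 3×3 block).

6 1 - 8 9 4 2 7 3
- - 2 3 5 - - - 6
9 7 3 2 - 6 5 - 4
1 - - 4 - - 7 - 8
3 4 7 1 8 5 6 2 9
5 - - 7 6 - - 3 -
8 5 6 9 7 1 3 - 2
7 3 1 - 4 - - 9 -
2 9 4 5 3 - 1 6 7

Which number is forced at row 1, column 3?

5

Row 1 already contains {1, 2, 3, 4, 6, 7, 8, 9}.
Column 3 already contains {1, 2, 3, 4, 6, 7}.
Its 3×3 block (box 1) already contains {1, 2, 3, 6, 7, 9}.
The only value from 1–9 not eliminated is 5, so row 1, column 3 = 5.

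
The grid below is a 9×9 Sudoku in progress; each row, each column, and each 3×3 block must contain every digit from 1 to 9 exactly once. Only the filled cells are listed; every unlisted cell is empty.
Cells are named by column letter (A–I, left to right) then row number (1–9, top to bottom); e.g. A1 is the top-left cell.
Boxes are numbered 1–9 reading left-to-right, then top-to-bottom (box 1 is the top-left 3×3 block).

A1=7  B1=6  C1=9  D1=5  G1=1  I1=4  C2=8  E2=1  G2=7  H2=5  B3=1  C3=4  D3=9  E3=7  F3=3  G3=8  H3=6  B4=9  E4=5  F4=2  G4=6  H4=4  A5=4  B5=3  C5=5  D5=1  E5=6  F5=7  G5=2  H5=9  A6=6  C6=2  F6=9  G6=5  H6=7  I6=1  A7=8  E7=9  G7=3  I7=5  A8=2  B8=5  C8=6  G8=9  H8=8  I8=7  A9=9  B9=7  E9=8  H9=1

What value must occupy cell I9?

Cell I9 itself could take any of {2, 6} by direct elimination.
Consider where 6 can go in box 9.
H7 is out (column H already has a 6).
G9 is out (column G already has a 6).
So the only cell in box 9 that can hold 6 is I9.
Therefore I9 = 6.

6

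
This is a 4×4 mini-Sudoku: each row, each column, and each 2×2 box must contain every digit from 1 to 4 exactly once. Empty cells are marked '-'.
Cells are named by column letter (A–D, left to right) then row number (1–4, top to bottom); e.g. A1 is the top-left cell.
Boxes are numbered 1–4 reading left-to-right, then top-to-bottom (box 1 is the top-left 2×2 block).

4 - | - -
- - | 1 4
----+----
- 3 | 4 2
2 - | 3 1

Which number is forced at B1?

Cell B1 itself could take any of {1, 2} by direct elimination.
Consider where 1 can go in box 1.
A2 is out (row 2 already has a 1).
B2 is out (row 2 already has a 1).
So the only cell in box 1 that can hold 1 is B1.
Therefore B1 = 1.

1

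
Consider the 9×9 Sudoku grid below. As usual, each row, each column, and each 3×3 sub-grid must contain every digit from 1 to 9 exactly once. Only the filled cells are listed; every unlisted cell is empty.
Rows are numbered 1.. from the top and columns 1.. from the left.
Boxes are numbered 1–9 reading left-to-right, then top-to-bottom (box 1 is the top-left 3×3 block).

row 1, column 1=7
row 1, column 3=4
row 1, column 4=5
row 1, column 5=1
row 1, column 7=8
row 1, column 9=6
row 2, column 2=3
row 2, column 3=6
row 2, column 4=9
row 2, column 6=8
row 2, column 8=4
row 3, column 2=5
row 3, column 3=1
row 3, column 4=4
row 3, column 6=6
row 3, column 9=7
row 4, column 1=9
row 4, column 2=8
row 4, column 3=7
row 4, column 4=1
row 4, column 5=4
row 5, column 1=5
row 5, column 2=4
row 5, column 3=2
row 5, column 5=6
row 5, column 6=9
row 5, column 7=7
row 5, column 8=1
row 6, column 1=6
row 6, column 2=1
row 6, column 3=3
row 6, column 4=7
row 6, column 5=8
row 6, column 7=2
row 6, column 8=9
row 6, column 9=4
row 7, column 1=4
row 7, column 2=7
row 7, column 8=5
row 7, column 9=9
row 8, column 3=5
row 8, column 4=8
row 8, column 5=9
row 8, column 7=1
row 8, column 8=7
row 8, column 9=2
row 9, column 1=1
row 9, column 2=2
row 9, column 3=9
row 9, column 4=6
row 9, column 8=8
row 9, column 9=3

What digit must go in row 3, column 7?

Cell row 3, column 7 itself could take any of {3, 9} by direct elimination.
Consider where 9 can go in row 3.
row 3, column 1 is out (column 1 already has a 9).
row 3, column 5 is out (column 5 already has a 9).
row 3, column 8 is out (column 8 already has a 9).
So the only cell in row 3 that can hold 9 is row 3, column 7.
Therefore row 3, column 7 = 9.

9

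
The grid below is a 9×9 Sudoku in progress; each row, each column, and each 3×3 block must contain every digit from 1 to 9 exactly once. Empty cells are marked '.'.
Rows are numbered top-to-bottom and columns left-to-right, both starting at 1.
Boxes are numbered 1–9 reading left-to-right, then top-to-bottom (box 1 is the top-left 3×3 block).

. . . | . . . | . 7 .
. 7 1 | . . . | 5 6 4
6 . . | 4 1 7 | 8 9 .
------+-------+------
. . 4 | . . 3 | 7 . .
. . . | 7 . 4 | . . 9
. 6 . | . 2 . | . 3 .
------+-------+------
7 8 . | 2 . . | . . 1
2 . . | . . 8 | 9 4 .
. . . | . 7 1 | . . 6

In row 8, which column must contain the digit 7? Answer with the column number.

Consider where 7 can go in row 8.
R8C2 is out (column 2 already has a 7).
R8C3 is out (box 7 already has a 7).
R8C4 is out (column 4 already has a 7).
R8C5 is out (column 5 already has a 7).
So the only cell in row 8 that can hold 7 is R8C9.
That is column 9.

9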